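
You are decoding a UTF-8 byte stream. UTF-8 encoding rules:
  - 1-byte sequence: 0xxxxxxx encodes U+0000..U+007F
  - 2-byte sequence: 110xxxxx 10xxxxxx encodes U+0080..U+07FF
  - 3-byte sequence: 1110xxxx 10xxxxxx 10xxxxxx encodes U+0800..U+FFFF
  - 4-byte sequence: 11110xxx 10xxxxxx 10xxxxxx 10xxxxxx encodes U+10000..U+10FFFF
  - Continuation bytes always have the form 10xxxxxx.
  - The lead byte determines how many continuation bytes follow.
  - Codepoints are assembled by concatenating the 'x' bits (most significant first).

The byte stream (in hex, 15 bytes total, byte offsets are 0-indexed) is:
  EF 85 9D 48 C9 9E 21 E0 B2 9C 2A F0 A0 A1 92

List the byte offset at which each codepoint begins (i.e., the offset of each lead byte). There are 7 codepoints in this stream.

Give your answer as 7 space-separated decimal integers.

Answer: 0 3 4 6 7 10 11

Derivation:
Byte[0]=EF: 3-byte lead, need 2 cont bytes. acc=0xF
Byte[1]=85: continuation. acc=(acc<<6)|0x05=0x3C5
Byte[2]=9D: continuation. acc=(acc<<6)|0x1D=0xF15D
Completed: cp=U+F15D (starts at byte 0)
Byte[3]=48: 1-byte ASCII. cp=U+0048
Byte[4]=C9: 2-byte lead, need 1 cont bytes. acc=0x9
Byte[5]=9E: continuation. acc=(acc<<6)|0x1E=0x25E
Completed: cp=U+025E (starts at byte 4)
Byte[6]=21: 1-byte ASCII. cp=U+0021
Byte[7]=E0: 3-byte lead, need 2 cont bytes. acc=0x0
Byte[8]=B2: continuation. acc=(acc<<6)|0x32=0x32
Byte[9]=9C: continuation. acc=(acc<<6)|0x1C=0xC9C
Completed: cp=U+0C9C (starts at byte 7)
Byte[10]=2A: 1-byte ASCII. cp=U+002A
Byte[11]=F0: 4-byte lead, need 3 cont bytes. acc=0x0
Byte[12]=A0: continuation. acc=(acc<<6)|0x20=0x20
Byte[13]=A1: continuation. acc=(acc<<6)|0x21=0x821
Byte[14]=92: continuation. acc=(acc<<6)|0x12=0x20852
Completed: cp=U+20852 (starts at byte 11)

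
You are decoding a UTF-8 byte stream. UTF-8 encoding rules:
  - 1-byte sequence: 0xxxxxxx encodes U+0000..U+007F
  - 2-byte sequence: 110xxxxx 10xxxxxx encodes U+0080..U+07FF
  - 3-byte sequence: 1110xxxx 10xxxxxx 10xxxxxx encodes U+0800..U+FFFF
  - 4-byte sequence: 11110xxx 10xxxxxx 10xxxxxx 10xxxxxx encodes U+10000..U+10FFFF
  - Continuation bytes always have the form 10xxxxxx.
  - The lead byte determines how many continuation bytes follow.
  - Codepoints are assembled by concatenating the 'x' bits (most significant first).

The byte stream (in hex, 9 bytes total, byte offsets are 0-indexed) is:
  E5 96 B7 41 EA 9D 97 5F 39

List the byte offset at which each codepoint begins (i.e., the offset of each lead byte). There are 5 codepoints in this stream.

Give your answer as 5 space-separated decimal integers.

Byte[0]=E5: 3-byte lead, need 2 cont bytes. acc=0x5
Byte[1]=96: continuation. acc=(acc<<6)|0x16=0x156
Byte[2]=B7: continuation. acc=(acc<<6)|0x37=0x55B7
Completed: cp=U+55B7 (starts at byte 0)
Byte[3]=41: 1-byte ASCII. cp=U+0041
Byte[4]=EA: 3-byte lead, need 2 cont bytes. acc=0xA
Byte[5]=9D: continuation. acc=(acc<<6)|0x1D=0x29D
Byte[6]=97: continuation. acc=(acc<<6)|0x17=0xA757
Completed: cp=U+A757 (starts at byte 4)
Byte[7]=5F: 1-byte ASCII. cp=U+005F
Byte[8]=39: 1-byte ASCII. cp=U+0039

Answer: 0 3 4 7 8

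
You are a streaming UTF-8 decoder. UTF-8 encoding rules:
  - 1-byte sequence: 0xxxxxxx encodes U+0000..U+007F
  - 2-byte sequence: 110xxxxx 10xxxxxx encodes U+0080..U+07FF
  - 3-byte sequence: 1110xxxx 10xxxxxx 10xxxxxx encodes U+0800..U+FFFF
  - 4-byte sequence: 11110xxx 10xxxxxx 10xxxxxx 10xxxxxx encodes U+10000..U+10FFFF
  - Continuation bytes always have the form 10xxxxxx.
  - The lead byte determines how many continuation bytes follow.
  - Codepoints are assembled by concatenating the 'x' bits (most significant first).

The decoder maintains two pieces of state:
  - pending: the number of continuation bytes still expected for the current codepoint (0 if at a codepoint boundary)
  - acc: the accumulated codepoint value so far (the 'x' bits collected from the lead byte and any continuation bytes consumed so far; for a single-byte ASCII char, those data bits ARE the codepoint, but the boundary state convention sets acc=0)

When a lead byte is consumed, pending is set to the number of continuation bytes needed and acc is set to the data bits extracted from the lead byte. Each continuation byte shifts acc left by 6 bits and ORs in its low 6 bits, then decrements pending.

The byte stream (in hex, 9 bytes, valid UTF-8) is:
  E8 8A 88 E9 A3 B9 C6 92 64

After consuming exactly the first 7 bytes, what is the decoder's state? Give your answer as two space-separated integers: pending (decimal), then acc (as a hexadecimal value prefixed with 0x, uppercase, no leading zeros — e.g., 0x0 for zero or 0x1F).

Byte[0]=E8: 3-byte lead. pending=2, acc=0x8
Byte[1]=8A: continuation. acc=(acc<<6)|0x0A=0x20A, pending=1
Byte[2]=88: continuation. acc=(acc<<6)|0x08=0x8288, pending=0
Byte[3]=E9: 3-byte lead. pending=2, acc=0x9
Byte[4]=A3: continuation. acc=(acc<<6)|0x23=0x263, pending=1
Byte[5]=B9: continuation. acc=(acc<<6)|0x39=0x98F9, pending=0
Byte[6]=C6: 2-byte lead. pending=1, acc=0x6

Answer: 1 0x6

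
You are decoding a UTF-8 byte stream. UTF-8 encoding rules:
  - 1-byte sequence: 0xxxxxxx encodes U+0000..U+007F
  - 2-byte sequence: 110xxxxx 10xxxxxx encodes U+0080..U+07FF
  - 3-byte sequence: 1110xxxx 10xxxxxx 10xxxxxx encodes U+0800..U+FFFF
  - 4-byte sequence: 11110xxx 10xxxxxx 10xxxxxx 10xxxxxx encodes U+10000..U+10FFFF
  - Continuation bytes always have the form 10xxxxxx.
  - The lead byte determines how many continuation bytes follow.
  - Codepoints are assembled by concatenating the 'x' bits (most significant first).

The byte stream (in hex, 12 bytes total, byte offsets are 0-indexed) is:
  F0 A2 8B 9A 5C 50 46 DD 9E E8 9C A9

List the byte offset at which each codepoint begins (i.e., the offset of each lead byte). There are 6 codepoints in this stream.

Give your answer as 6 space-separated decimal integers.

Byte[0]=F0: 4-byte lead, need 3 cont bytes. acc=0x0
Byte[1]=A2: continuation. acc=(acc<<6)|0x22=0x22
Byte[2]=8B: continuation. acc=(acc<<6)|0x0B=0x88B
Byte[3]=9A: continuation. acc=(acc<<6)|0x1A=0x222DA
Completed: cp=U+222DA (starts at byte 0)
Byte[4]=5C: 1-byte ASCII. cp=U+005C
Byte[5]=50: 1-byte ASCII. cp=U+0050
Byte[6]=46: 1-byte ASCII. cp=U+0046
Byte[7]=DD: 2-byte lead, need 1 cont bytes. acc=0x1D
Byte[8]=9E: continuation. acc=(acc<<6)|0x1E=0x75E
Completed: cp=U+075E (starts at byte 7)
Byte[9]=E8: 3-byte lead, need 2 cont bytes. acc=0x8
Byte[10]=9C: continuation. acc=(acc<<6)|0x1C=0x21C
Byte[11]=A9: continuation. acc=(acc<<6)|0x29=0x8729
Completed: cp=U+8729 (starts at byte 9)

Answer: 0 4 5 6 7 9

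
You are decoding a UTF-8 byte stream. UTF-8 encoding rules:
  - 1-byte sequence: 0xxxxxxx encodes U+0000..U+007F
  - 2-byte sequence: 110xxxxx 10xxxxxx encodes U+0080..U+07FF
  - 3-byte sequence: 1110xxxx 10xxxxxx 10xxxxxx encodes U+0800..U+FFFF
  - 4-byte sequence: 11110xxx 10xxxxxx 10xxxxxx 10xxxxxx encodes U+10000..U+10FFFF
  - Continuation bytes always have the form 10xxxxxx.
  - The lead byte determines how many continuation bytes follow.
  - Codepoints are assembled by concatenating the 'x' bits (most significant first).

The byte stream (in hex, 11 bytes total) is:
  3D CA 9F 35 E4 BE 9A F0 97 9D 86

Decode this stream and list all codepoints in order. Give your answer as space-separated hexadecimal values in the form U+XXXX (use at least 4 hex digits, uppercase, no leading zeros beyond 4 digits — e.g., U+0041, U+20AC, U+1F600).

Answer: U+003D U+029F U+0035 U+4F9A U+17746

Derivation:
Byte[0]=3D: 1-byte ASCII. cp=U+003D
Byte[1]=CA: 2-byte lead, need 1 cont bytes. acc=0xA
Byte[2]=9F: continuation. acc=(acc<<6)|0x1F=0x29F
Completed: cp=U+029F (starts at byte 1)
Byte[3]=35: 1-byte ASCII. cp=U+0035
Byte[4]=E4: 3-byte lead, need 2 cont bytes. acc=0x4
Byte[5]=BE: continuation. acc=(acc<<6)|0x3E=0x13E
Byte[6]=9A: continuation. acc=(acc<<6)|0x1A=0x4F9A
Completed: cp=U+4F9A (starts at byte 4)
Byte[7]=F0: 4-byte lead, need 3 cont bytes. acc=0x0
Byte[8]=97: continuation. acc=(acc<<6)|0x17=0x17
Byte[9]=9D: continuation. acc=(acc<<6)|0x1D=0x5DD
Byte[10]=86: continuation. acc=(acc<<6)|0x06=0x17746
Completed: cp=U+17746 (starts at byte 7)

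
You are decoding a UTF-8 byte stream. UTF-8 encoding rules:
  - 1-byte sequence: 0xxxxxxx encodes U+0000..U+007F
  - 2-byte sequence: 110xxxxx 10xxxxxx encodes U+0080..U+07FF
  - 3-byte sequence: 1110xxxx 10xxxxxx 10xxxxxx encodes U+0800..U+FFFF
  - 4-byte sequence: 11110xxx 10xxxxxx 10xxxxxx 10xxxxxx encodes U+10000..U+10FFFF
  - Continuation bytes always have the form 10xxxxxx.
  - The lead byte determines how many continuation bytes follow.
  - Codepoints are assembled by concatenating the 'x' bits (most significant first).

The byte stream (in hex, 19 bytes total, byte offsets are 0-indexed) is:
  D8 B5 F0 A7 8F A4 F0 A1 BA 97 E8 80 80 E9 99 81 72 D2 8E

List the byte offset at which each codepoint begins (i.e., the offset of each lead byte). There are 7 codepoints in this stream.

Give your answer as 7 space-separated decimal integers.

Byte[0]=D8: 2-byte lead, need 1 cont bytes. acc=0x18
Byte[1]=B5: continuation. acc=(acc<<6)|0x35=0x635
Completed: cp=U+0635 (starts at byte 0)
Byte[2]=F0: 4-byte lead, need 3 cont bytes. acc=0x0
Byte[3]=A7: continuation. acc=(acc<<6)|0x27=0x27
Byte[4]=8F: continuation. acc=(acc<<6)|0x0F=0x9CF
Byte[5]=A4: continuation. acc=(acc<<6)|0x24=0x273E4
Completed: cp=U+273E4 (starts at byte 2)
Byte[6]=F0: 4-byte lead, need 3 cont bytes. acc=0x0
Byte[7]=A1: continuation. acc=(acc<<6)|0x21=0x21
Byte[8]=BA: continuation. acc=(acc<<6)|0x3A=0x87A
Byte[9]=97: continuation. acc=(acc<<6)|0x17=0x21E97
Completed: cp=U+21E97 (starts at byte 6)
Byte[10]=E8: 3-byte lead, need 2 cont bytes. acc=0x8
Byte[11]=80: continuation. acc=(acc<<6)|0x00=0x200
Byte[12]=80: continuation. acc=(acc<<6)|0x00=0x8000
Completed: cp=U+8000 (starts at byte 10)
Byte[13]=E9: 3-byte lead, need 2 cont bytes. acc=0x9
Byte[14]=99: continuation. acc=(acc<<6)|0x19=0x259
Byte[15]=81: continuation. acc=(acc<<6)|0x01=0x9641
Completed: cp=U+9641 (starts at byte 13)
Byte[16]=72: 1-byte ASCII. cp=U+0072
Byte[17]=D2: 2-byte lead, need 1 cont bytes. acc=0x12
Byte[18]=8E: continuation. acc=(acc<<6)|0x0E=0x48E
Completed: cp=U+048E (starts at byte 17)

Answer: 0 2 6 10 13 16 17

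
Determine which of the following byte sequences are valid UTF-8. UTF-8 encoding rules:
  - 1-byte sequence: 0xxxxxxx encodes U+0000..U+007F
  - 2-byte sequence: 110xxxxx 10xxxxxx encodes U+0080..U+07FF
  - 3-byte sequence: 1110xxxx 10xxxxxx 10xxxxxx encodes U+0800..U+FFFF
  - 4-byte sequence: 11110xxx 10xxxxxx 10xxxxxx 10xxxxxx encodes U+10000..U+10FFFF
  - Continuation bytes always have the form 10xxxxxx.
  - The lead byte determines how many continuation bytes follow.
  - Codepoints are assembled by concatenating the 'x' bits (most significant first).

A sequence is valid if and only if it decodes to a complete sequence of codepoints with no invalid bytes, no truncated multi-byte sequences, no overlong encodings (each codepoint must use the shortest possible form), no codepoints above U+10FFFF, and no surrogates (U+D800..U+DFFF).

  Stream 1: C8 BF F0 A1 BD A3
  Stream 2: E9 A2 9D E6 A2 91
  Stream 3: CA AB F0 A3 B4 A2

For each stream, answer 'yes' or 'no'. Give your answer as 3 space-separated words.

Answer: yes yes yes

Derivation:
Stream 1: decodes cleanly. VALID
Stream 2: decodes cleanly. VALID
Stream 3: decodes cleanly. VALID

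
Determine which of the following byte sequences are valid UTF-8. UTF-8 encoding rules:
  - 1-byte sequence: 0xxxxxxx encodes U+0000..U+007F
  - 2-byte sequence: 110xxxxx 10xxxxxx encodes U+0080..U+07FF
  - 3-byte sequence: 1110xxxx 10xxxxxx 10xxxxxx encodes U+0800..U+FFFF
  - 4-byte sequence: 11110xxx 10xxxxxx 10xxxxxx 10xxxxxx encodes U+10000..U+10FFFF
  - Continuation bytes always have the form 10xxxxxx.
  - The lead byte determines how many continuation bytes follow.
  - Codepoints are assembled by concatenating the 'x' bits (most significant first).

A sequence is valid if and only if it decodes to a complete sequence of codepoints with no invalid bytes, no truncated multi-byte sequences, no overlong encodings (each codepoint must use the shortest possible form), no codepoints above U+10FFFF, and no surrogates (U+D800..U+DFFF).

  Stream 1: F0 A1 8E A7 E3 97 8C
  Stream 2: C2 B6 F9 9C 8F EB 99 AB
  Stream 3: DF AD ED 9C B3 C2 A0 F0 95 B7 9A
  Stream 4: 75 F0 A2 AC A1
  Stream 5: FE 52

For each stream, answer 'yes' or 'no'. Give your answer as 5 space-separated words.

Answer: yes no yes yes no

Derivation:
Stream 1: decodes cleanly. VALID
Stream 2: error at byte offset 2. INVALID
Stream 3: decodes cleanly. VALID
Stream 4: decodes cleanly. VALID
Stream 5: error at byte offset 0. INVALID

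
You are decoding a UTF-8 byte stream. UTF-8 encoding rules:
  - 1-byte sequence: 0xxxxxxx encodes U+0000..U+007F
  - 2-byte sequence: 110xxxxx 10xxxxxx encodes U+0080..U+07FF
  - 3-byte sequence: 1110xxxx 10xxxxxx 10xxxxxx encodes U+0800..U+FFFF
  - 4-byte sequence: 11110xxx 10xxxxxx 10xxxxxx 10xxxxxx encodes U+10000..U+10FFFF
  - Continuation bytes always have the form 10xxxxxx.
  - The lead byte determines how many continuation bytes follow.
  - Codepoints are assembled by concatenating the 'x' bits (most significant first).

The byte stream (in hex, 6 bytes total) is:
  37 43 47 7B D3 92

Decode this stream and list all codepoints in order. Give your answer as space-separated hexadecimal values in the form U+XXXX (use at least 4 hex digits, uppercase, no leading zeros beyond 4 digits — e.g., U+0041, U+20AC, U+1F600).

Byte[0]=37: 1-byte ASCII. cp=U+0037
Byte[1]=43: 1-byte ASCII. cp=U+0043
Byte[2]=47: 1-byte ASCII. cp=U+0047
Byte[3]=7B: 1-byte ASCII. cp=U+007B
Byte[4]=D3: 2-byte lead, need 1 cont bytes. acc=0x13
Byte[5]=92: continuation. acc=(acc<<6)|0x12=0x4D2
Completed: cp=U+04D2 (starts at byte 4)

Answer: U+0037 U+0043 U+0047 U+007B U+04D2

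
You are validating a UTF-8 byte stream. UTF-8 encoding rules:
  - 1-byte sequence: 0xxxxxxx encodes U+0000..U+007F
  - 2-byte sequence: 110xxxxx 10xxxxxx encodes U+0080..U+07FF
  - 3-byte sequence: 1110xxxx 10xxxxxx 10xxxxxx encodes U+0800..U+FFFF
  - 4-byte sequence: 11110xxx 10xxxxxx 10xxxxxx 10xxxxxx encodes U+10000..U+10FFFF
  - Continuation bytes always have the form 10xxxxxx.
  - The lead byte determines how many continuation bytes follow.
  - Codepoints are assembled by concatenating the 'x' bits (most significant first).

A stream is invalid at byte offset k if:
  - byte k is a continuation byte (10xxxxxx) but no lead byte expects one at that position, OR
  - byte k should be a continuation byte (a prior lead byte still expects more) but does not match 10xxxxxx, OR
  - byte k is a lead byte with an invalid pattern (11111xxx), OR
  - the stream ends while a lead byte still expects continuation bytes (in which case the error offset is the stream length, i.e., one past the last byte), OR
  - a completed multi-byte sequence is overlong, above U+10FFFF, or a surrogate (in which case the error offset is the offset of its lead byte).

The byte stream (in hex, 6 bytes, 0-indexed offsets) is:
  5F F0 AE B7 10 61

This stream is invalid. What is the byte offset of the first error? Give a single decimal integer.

Answer: 4

Derivation:
Byte[0]=5F: 1-byte ASCII. cp=U+005F
Byte[1]=F0: 4-byte lead, need 3 cont bytes. acc=0x0
Byte[2]=AE: continuation. acc=(acc<<6)|0x2E=0x2E
Byte[3]=B7: continuation. acc=(acc<<6)|0x37=0xBB7
Byte[4]=10: expected 10xxxxxx continuation. INVALID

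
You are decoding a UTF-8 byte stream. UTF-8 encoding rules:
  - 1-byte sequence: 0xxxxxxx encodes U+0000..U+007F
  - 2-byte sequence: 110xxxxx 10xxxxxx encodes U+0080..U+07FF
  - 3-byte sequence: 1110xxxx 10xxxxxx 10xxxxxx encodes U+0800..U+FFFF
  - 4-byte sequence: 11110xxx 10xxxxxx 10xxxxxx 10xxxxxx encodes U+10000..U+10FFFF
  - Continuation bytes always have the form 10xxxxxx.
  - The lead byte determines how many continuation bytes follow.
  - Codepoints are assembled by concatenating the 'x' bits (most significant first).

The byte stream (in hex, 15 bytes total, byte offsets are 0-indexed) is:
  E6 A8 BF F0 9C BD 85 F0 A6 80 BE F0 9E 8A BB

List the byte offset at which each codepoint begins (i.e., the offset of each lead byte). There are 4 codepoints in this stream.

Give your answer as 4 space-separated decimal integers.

Byte[0]=E6: 3-byte lead, need 2 cont bytes. acc=0x6
Byte[1]=A8: continuation. acc=(acc<<6)|0x28=0x1A8
Byte[2]=BF: continuation. acc=(acc<<6)|0x3F=0x6A3F
Completed: cp=U+6A3F (starts at byte 0)
Byte[3]=F0: 4-byte lead, need 3 cont bytes. acc=0x0
Byte[4]=9C: continuation. acc=(acc<<6)|0x1C=0x1C
Byte[5]=BD: continuation. acc=(acc<<6)|0x3D=0x73D
Byte[6]=85: continuation. acc=(acc<<6)|0x05=0x1CF45
Completed: cp=U+1CF45 (starts at byte 3)
Byte[7]=F0: 4-byte lead, need 3 cont bytes. acc=0x0
Byte[8]=A6: continuation. acc=(acc<<6)|0x26=0x26
Byte[9]=80: continuation. acc=(acc<<6)|0x00=0x980
Byte[10]=BE: continuation. acc=(acc<<6)|0x3E=0x2603E
Completed: cp=U+2603E (starts at byte 7)
Byte[11]=F0: 4-byte lead, need 3 cont bytes. acc=0x0
Byte[12]=9E: continuation. acc=(acc<<6)|0x1E=0x1E
Byte[13]=8A: continuation. acc=(acc<<6)|0x0A=0x78A
Byte[14]=BB: continuation. acc=(acc<<6)|0x3B=0x1E2BB
Completed: cp=U+1E2BB (starts at byte 11)

Answer: 0 3 7 11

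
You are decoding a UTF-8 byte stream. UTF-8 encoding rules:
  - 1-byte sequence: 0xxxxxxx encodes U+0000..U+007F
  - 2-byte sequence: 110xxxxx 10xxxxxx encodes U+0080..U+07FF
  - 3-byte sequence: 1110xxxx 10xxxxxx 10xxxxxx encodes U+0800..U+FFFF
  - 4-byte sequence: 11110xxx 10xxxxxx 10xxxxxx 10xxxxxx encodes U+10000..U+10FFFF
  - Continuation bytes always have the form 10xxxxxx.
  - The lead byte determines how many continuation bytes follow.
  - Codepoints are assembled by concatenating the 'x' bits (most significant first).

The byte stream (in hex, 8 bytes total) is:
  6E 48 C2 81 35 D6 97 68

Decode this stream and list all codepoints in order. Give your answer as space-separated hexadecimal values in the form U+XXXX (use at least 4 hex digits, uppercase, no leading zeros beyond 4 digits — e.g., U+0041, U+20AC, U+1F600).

Byte[0]=6E: 1-byte ASCII. cp=U+006E
Byte[1]=48: 1-byte ASCII. cp=U+0048
Byte[2]=C2: 2-byte lead, need 1 cont bytes. acc=0x2
Byte[3]=81: continuation. acc=(acc<<6)|0x01=0x81
Completed: cp=U+0081 (starts at byte 2)
Byte[4]=35: 1-byte ASCII. cp=U+0035
Byte[5]=D6: 2-byte lead, need 1 cont bytes. acc=0x16
Byte[6]=97: continuation. acc=(acc<<6)|0x17=0x597
Completed: cp=U+0597 (starts at byte 5)
Byte[7]=68: 1-byte ASCII. cp=U+0068

Answer: U+006E U+0048 U+0081 U+0035 U+0597 U+0068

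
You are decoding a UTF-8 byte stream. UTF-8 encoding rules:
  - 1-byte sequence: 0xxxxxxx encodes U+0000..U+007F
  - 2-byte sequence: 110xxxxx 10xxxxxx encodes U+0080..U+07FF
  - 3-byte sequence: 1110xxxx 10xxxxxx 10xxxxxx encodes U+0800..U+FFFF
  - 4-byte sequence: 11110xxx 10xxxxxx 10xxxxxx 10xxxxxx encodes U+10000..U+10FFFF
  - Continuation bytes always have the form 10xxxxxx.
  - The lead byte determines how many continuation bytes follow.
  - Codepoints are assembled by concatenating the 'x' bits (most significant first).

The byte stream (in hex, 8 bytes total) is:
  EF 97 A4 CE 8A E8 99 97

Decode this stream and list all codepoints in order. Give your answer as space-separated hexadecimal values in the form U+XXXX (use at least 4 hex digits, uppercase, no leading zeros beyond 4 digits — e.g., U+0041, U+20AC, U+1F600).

Byte[0]=EF: 3-byte lead, need 2 cont bytes. acc=0xF
Byte[1]=97: continuation. acc=(acc<<6)|0x17=0x3D7
Byte[2]=A4: continuation. acc=(acc<<6)|0x24=0xF5E4
Completed: cp=U+F5E4 (starts at byte 0)
Byte[3]=CE: 2-byte lead, need 1 cont bytes. acc=0xE
Byte[4]=8A: continuation. acc=(acc<<6)|0x0A=0x38A
Completed: cp=U+038A (starts at byte 3)
Byte[5]=E8: 3-byte lead, need 2 cont bytes. acc=0x8
Byte[6]=99: continuation. acc=(acc<<6)|0x19=0x219
Byte[7]=97: continuation. acc=(acc<<6)|0x17=0x8657
Completed: cp=U+8657 (starts at byte 5)

Answer: U+F5E4 U+038A U+8657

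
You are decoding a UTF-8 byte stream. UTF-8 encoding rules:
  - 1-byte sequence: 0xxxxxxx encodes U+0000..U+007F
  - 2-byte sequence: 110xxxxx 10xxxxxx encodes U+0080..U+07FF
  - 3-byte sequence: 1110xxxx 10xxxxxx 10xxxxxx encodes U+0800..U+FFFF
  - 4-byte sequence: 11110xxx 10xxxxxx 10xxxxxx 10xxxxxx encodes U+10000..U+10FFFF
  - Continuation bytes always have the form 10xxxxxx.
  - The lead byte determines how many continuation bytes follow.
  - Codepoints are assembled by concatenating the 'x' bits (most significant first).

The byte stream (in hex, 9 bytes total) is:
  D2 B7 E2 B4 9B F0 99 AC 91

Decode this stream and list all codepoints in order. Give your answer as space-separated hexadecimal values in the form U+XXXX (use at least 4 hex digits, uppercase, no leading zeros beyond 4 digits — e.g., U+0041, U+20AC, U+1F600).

Byte[0]=D2: 2-byte lead, need 1 cont bytes. acc=0x12
Byte[1]=B7: continuation. acc=(acc<<6)|0x37=0x4B7
Completed: cp=U+04B7 (starts at byte 0)
Byte[2]=E2: 3-byte lead, need 2 cont bytes. acc=0x2
Byte[3]=B4: continuation. acc=(acc<<6)|0x34=0xB4
Byte[4]=9B: continuation. acc=(acc<<6)|0x1B=0x2D1B
Completed: cp=U+2D1B (starts at byte 2)
Byte[5]=F0: 4-byte lead, need 3 cont bytes. acc=0x0
Byte[6]=99: continuation. acc=(acc<<6)|0x19=0x19
Byte[7]=AC: continuation. acc=(acc<<6)|0x2C=0x66C
Byte[8]=91: continuation. acc=(acc<<6)|0x11=0x19B11
Completed: cp=U+19B11 (starts at byte 5)

Answer: U+04B7 U+2D1B U+19B11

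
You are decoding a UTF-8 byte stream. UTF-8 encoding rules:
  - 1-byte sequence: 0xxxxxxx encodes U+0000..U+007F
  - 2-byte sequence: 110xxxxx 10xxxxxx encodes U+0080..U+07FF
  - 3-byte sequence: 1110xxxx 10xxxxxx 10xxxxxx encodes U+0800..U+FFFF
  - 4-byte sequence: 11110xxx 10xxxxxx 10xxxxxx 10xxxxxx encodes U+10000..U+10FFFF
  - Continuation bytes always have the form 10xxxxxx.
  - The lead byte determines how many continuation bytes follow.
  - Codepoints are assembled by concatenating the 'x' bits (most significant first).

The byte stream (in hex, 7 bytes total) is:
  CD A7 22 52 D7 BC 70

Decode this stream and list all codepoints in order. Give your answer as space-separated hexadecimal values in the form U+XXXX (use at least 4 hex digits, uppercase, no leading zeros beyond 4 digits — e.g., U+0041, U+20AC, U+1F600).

Byte[0]=CD: 2-byte lead, need 1 cont bytes. acc=0xD
Byte[1]=A7: continuation. acc=(acc<<6)|0x27=0x367
Completed: cp=U+0367 (starts at byte 0)
Byte[2]=22: 1-byte ASCII. cp=U+0022
Byte[3]=52: 1-byte ASCII. cp=U+0052
Byte[4]=D7: 2-byte lead, need 1 cont bytes. acc=0x17
Byte[5]=BC: continuation. acc=(acc<<6)|0x3C=0x5FC
Completed: cp=U+05FC (starts at byte 4)
Byte[6]=70: 1-byte ASCII. cp=U+0070

Answer: U+0367 U+0022 U+0052 U+05FC U+0070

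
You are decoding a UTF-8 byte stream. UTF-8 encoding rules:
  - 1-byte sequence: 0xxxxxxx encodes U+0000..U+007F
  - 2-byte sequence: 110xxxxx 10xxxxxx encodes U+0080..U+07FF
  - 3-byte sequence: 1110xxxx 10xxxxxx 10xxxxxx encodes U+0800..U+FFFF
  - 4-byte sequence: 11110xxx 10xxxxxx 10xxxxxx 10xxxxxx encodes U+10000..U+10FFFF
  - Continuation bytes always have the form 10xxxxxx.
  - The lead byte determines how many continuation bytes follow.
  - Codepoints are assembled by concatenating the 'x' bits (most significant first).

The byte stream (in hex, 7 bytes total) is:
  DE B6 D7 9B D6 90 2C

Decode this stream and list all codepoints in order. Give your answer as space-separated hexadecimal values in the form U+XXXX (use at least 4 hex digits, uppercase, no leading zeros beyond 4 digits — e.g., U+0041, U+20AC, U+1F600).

Answer: U+07B6 U+05DB U+0590 U+002C

Derivation:
Byte[0]=DE: 2-byte lead, need 1 cont bytes. acc=0x1E
Byte[1]=B6: continuation. acc=(acc<<6)|0x36=0x7B6
Completed: cp=U+07B6 (starts at byte 0)
Byte[2]=D7: 2-byte lead, need 1 cont bytes. acc=0x17
Byte[3]=9B: continuation. acc=(acc<<6)|0x1B=0x5DB
Completed: cp=U+05DB (starts at byte 2)
Byte[4]=D6: 2-byte lead, need 1 cont bytes. acc=0x16
Byte[5]=90: continuation. acc=(acc<<6)|0x10=0x590
Completed: cp=U+0590 (starts at byte 4)
Byte[6]=2C: 1-byte ASCII. cp=U+002C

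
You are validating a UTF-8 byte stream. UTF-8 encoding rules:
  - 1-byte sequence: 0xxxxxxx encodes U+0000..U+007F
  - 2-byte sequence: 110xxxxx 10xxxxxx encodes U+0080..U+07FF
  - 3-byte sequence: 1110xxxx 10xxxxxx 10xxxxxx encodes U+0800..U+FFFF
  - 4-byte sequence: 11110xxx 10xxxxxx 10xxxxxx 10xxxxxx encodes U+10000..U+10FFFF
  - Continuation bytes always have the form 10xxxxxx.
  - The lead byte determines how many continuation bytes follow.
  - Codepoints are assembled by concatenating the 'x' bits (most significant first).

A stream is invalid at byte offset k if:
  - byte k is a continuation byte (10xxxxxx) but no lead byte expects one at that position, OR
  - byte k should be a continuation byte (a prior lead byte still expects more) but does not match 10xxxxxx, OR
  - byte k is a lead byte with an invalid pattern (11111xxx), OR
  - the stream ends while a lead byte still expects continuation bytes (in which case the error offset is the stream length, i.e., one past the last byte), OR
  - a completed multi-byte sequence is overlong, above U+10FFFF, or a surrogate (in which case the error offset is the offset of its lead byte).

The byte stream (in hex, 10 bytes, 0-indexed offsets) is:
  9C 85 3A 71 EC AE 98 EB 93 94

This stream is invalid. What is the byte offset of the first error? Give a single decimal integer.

Answer: 0

Derivation:
Byte[0]=9C: INVALID lead byte (not 0xxx/110x/1110/11110)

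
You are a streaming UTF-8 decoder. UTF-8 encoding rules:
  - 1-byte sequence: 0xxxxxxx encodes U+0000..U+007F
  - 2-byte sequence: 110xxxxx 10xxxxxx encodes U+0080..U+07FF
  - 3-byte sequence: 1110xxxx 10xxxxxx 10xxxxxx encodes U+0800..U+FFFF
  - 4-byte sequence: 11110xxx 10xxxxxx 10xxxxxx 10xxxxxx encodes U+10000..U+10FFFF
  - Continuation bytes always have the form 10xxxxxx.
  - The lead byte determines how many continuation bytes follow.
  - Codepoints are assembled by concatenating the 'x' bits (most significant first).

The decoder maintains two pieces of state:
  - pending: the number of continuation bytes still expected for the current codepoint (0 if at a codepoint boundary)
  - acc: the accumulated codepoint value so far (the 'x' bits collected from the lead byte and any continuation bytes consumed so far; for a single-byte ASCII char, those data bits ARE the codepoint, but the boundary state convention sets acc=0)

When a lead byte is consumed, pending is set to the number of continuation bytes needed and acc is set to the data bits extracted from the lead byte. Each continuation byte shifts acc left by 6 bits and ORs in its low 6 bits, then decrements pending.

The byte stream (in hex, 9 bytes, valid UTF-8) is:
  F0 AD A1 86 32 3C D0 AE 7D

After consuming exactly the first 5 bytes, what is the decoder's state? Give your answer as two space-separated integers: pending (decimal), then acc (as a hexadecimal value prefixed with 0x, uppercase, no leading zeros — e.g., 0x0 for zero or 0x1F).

Answer: 0 0x0

Derivation:
Byte[0]=F0: 4-byte lead. pending=3, acc=0x0
Byte[1]=AD: continuation. acc=(acc<<6)|0x2D=0x2D, pending=2
Byte[2]=A1: continuation. acc=(acc<<6)|0x21=0xB61, pending=1
Byte[3]=86: continuation. acc=(acc<<6)|0x06=0x2D846, pending=0
Byte[4]=32: 1-byte. pending=0, acc=0x0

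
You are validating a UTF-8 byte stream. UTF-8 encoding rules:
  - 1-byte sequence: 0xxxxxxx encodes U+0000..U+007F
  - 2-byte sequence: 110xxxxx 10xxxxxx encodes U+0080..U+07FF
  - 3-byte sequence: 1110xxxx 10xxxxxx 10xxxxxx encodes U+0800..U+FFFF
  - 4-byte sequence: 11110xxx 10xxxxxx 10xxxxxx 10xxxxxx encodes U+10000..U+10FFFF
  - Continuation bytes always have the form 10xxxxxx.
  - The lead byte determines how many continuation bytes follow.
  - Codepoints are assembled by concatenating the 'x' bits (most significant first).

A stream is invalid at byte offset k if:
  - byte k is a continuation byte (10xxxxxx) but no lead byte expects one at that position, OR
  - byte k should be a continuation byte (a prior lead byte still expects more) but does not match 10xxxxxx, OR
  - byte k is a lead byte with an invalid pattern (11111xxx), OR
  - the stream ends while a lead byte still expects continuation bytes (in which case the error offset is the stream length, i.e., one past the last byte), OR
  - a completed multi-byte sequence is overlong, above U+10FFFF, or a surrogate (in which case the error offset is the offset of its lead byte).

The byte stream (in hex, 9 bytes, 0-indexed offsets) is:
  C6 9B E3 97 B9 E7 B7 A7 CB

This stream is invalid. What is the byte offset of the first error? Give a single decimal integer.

Byte[0]=C6: 2-byte lead, need 1 cont bytes. acc=0x6
Byte[1]=9B: continuation. acc=(acc<<6)|0x1B=0x19B
Completed: cp=U+019B (starts at byte 0)
Byte[2]=E3: 3-byte lead, need 2 cont bytes. acc=0x3
Byte[3]=97: continuation. acc=(acc<<6)|0x17=0xD7
Byte[4]=B9: continuation. acc=(acc<<6)|0x39=0x35F9
Completed: cp=U+35F9 (starts at byte 2)
Byte[5]=E7: 3-byte lead, need 2 cont bytes. acc=0x7
Byte[6]=B7: continuation. acc=(acc<<6)|0x37=0x1F7
Byte[7]=A7: continuation. acc=(acc<<6)|0x27=0x7DE7
Completed: cp=U+7DE7 (starts at byte 5)
Byte[8]=CB: 2-byte lead, need 1 cont bytes. acc=0xB
Byte[9]: stream ended, expected continuation. INVALID

Answer: 9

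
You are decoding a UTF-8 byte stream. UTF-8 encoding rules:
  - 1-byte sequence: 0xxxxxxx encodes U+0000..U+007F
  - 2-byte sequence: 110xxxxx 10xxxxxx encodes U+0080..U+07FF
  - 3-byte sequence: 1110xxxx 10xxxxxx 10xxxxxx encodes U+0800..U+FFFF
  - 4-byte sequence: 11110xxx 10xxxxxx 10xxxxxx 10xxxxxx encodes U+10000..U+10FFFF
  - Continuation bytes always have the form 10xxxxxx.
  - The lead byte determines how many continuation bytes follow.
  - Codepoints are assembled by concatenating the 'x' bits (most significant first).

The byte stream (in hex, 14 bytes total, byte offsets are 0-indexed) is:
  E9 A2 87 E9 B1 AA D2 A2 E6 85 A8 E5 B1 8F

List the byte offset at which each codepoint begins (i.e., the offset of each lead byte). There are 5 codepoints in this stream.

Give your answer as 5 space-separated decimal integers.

Answer: 0 3 6 8 11

Derivation:
Byte[0]=E9: 3-byte lead, need 2 cont bytes. acc=0x9
Byte[1]=A2: continuation. acc=(acc<<6)|0x22=0x262
Byte[2]=87: continuation. acc=(acc<<6)|0x07=0x9887
Completed: cp=U+9887 (starts at byte 0)
Byte[3]=E9: 3-byte lead, need 2 cont bytes. acc=0x9
Byte[4]=B1: continuation. acc=(acc<<6)|0x31=0x271
Byte[5]=AA: continuation. acc=(acc<<6)|0x2A=0x9C6A
Completed: cp=U+9C6A (starts at byte 3)
Byte[6]=D2: 2-byte lead, need 1 cont bytes. acc=0x12
Byte[7]=A2: continuation. acc=(acc<<6)|0x22=0x4A2
Completed: cp=U+04A2 (starts at byte 6)
Byte[8]=E6: 3-byte lead, need 2 cont bytes. acc=0x6
Byte[9]=85: continuation. acc=(acc<<6)|0x05=0x185
Byte[10]=A8: continuation. acc=(acc<<6)|0x28=0x6168
Completed: cp=U+6168 (starts at byte 8)
Byte[11]=E5: 3-byte lead, need 2 cont bytes. acc=0x5
Byte[12]=B1: continuation. acc=(acc<<6)|0x31=0x171
Byte[13]=8F: continuation. acc=(acc<<6)|0x0F=0x5C4F
Completed: cp=U+5C4F (starts at byte 11)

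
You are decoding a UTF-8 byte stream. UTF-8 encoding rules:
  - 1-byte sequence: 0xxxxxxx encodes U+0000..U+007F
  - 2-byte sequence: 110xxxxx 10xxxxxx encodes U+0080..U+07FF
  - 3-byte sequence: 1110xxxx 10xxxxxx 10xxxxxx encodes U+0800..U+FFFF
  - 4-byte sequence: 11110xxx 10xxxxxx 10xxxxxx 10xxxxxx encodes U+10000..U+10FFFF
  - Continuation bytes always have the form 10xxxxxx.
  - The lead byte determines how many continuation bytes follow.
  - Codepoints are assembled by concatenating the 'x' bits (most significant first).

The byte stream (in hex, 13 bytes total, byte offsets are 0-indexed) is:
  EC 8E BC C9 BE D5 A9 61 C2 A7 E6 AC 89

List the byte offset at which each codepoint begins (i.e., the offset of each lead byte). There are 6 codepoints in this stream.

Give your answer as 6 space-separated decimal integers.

Answer: 0 3 5 7 8 10

Derivation:
Byte[0]=EC: 3-byte lead, need 2 cont bytes. acc=0xC
Byte[1]=8E: continuation. acc=(acc<<6)|0x0E=0x30E
Byte[2]=BC: continuation. acc=(acc<<6)|0x3C=0xC3BC
Completed: cp=U+C3BC (starts at byte 0)
Byte[3]=C9: 2-byte lead, need 1 cont bytes. acc=0x9
Byte[4]=BE: continuation. acc=(acc<<6)|0x3E=0x27E
Completed: cp=U+027E (starts at byte 3)
Byte[5]=D5: 2-byte lead, need 1 cont bytes. acc=0x15
Byte[6]=A9: continuation. acc=(acc<<6)|0x29=0x569
Completed: cp=U+0569 (starts at byte 5)
Byte[7]=61: 1-byte ASCII. cp=U+0061
Byte[8]=C2: 2-byte lead, need 1 cont bytes. acc=0x2
Byte[9]=A7: continuation. acc=(acc<<6)|0x27=0xA7
Completed: cp=U+00A7 (starts at byte 8)
Byte[10]=E6: 3-byte lead, need 2 cont bytes. acc=0x6
Byte[11]=AC: continuation. acc=(acc<<6)|0x2C=0x1AC
Byte[12]=89: continuation. acc=(acc<<6)|0x09=0x6B09
Completed: cp=U+6B09 (starts at byte 10)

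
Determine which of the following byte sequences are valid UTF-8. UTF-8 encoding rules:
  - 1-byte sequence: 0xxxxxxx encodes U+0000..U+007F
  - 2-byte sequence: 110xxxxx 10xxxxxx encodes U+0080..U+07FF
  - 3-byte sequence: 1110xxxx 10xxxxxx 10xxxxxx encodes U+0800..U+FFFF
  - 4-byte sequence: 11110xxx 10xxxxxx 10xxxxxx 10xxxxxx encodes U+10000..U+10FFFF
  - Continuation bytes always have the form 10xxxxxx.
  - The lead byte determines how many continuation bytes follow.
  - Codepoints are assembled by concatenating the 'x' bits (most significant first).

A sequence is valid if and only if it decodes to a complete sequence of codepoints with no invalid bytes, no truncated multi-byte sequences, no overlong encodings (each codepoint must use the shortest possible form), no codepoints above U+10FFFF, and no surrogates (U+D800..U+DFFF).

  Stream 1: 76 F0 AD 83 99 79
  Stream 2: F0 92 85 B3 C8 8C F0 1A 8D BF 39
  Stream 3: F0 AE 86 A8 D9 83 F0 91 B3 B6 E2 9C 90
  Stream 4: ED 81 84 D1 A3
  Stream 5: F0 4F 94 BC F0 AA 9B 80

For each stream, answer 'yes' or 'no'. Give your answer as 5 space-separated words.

Stream 1: decodes cleanly. VALID
Stream 2: error at byte offset 7. INVALID
Stream 3: decodes cleanly. VALID
Stream 4: decodes cleanly. VALID
Stream 5: error at byte offset 1. INVALID

Answer: yes no yes yes no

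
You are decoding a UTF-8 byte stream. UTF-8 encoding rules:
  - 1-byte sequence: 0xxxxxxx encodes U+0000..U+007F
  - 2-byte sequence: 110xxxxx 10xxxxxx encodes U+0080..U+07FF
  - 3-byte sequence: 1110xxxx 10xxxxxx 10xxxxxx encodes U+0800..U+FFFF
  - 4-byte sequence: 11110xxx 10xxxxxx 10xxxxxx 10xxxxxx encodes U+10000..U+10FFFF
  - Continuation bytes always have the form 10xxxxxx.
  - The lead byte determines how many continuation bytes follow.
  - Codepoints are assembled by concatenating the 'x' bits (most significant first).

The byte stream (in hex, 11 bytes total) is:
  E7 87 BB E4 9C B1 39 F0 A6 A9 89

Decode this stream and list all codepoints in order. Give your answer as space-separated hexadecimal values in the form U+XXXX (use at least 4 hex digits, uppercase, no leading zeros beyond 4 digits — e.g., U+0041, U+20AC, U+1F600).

Answer: U+71FB U+4731 U+0039 U+26A49

Derivation:
Byte[0]=E7: 3-byte lead, need 2 cont bytes. acc=0x7
Byte[1]=87: continuation. acc=(acc<<6)|0x07=0x1C7
Byte[2]=BB: continuation. acc=(acc<<6)|0x3B=0x71FB
Completed: cp=U+71FB (starts at byte 0)
Byte[3]=E4: 3-byte lead, need 2 cont bytes. acc=0x4
Byte[4]=9C: continuation. acc=(acc<<6)|0x1C=0x11C
Byte[5]=B1: continuation. acc=(acc<<6)|0x31=0x4731
Completed: cp=U+4731 (starts at byte 3)
Byte[6]=39: 1-byte ASCII. cp=U+0039
Byte[7]=F0: 4-byte lead, need 3 cont bytes. acc=0x0
Byte[8]=A6: continuation. acc=(acc<<6)|0x26=0x26
Byte[9]=A9: continuation. acc=(acc<<6)|0x29=0x9A9
Byte[10]=89: continuation. acc=(acc<<6)|0x09=0x26A49
Completed: cp=U+26A49 (starts at byte 7)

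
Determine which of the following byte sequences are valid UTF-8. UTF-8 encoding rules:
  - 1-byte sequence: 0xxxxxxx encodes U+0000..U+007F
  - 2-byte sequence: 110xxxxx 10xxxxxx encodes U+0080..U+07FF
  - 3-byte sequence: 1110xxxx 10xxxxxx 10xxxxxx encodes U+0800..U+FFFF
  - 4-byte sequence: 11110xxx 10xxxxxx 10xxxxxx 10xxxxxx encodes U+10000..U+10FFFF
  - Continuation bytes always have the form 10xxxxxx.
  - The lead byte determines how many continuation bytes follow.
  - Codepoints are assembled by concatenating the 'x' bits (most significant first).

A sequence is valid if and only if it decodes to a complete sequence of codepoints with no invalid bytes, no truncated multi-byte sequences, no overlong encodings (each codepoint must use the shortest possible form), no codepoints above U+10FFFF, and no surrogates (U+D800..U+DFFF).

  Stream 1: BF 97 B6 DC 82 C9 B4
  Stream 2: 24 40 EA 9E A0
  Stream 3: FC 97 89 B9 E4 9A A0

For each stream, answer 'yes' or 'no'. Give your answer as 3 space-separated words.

Stream 1: error at byte offset 0. INVALID
Stream 2: decodes cleanly. VALID
Stream 3: error at byte offset 0. INVALID

Answer: no yes no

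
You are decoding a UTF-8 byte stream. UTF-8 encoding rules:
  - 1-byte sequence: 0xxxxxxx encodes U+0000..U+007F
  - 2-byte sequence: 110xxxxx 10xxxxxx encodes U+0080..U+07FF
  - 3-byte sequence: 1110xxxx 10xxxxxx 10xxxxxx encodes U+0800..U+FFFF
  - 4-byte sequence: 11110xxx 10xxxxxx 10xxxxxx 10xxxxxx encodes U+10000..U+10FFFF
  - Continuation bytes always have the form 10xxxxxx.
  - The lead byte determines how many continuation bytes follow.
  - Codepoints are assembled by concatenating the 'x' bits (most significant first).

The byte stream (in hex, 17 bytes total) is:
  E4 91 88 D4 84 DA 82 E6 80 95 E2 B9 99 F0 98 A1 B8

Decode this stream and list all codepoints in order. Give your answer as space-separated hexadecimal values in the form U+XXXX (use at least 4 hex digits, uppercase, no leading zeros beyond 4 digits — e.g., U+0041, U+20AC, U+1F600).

Byte[0]=E4: 3-byte lead, need 2 cont bytes. acc=0x4
Byte[1]=91: continuation. acc=(acc<<6)|0x11=0x111
Byte[2]=88: continuation. acc=(acc<<6)|0x08=0x4448
Completed: cp=U+4448 (starts at byte 0)
Byte[3]=D4: 2-byte lead, need 1 cont bytes. acc=0x14
Byte[4]=84: continuation. acc=(acc<<6)|0x04=0x504
Completed: cp=U+0504 (starts at byte 3)
Byte[5]=DA: 2-byte lead, need 1 cont bytes. acc=0x1A
Byte[6]=82: continuation. acc=(acc<<6)|0x02=0x682
Completed: cp=U+0682 (starts at byte 5)
Byte[7]=E6: 3-byte lead, need 2 cont bytes. acc=0x6
Byte[8]=80: continuation. acc=(acc<<6)|0x00=0x180
Byte[9]=95: continuation. acc=(acc<<6)|0x15=0x6015
Completed: cp=U+6015 (starts at byte 7)
Byte[10]=E2: 3-byte lead, need 2 cont bytes. acc=0x2
Byte[11]=B9: continuation. acc=(acc<<6)|0x39=0xB9
Byte[12]=99: continuation. acc=(acc<<6)|0x19=0x2E59
Completed: cp=U+2E59 (starts at byte 10)
Byte[13]=F0: 4-byte lead, need 3 cont bytes. acc=0x0
Byte[14]=98: continuation. acc=(acc<<6)|0x18=0x18
Byte[15]=A1: continuation. acc=(acc<<6)|0x21=0x621
Byte[16]=B8: continuation. acc=(acc<<6)|0x38=0x18878
Completed: cp=U+18878 (starts at byte 13)

Answer: U+4448 U+0504 U+0682 U+6015 U+2E59 U+18878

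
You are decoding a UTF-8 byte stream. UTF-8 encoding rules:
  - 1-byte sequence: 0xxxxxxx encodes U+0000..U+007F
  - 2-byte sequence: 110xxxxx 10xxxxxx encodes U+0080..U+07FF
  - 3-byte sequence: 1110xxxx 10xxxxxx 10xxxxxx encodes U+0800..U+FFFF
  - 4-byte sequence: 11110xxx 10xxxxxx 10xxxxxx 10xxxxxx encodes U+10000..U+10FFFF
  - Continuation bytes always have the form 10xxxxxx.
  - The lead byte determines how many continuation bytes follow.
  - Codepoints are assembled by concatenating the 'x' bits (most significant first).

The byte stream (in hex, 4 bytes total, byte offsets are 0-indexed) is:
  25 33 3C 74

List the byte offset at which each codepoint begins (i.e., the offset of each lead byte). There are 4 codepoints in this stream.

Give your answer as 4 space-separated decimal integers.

Byte[0]=25: 1-byte ASCII. cp=U+0025
Byte[1]=33: 1-byte ASCII. cp=U+0033
Byte[2]=3C: 1-byte ASCII. cp=U+003C
Byte[3]=74: 1-byte ASCII. cp=U+0074

Answer: 0 1 2 3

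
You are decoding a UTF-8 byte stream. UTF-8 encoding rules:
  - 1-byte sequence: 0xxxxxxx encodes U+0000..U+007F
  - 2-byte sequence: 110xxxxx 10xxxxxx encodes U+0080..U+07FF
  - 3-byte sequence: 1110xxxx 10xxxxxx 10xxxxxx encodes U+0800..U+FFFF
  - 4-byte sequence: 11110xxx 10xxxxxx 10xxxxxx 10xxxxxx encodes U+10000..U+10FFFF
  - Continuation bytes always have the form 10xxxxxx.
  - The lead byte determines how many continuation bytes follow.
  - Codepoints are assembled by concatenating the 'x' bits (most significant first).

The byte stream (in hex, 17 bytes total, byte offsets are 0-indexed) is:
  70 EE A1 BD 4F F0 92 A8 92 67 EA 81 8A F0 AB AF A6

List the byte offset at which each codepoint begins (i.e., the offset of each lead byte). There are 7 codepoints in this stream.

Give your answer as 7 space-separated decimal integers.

Answer: 0 1 4 5 9 10 13

Derivation:
Byte[0]=70: 1-byte ASCII. cp=U+0070
Byte[1]=EE: 3-byte lead, need 2 cont bytes. acc=0xE
Byte[2]=A1: continuation. acc=(acc<<6)|0x21=0x3A1
Byte[3]=BD: continuation. acc=(acc<<6)|0x3D=0xE87D
Completed: cp=U+E87D (starts at byte 1)
Byte[4]=4F: 1-byte ASCII. cp=U+004F
Byte[5]=F0: 4-byte lead, need 3 cont bytes. acc=0x0
Byte[6]=92: continuation. acc=(acc<<6)|0x12=0x12
Byte[7]=A8: continuation. acc=(acc<<6)|0x28=0x4A8
Byte[8]=92: continuation. acc=(acc<<6)|0x12=0x12A12
Completed: cp=U+12A12 (starts at byte 5)
Byte[9]=67: 1-byte ASCII. cp=U+0067
Byte[10]=EA: 3-byte lead, need 2 cont bytes. acc=0xA
Byte[11]=81: continuation. acc=(acc<<6)|0x01=0x281
Byte[12]=8A: continuation. acc=(acc<<6)|0x0A=0xA04A
Completed: cp=U+A04A (starts at byte 10)
Byte[13]=F0: 4-byte lead, need 3 cont bytes. acc=0x0
Byte[14]=AB: continuation. acc=(acc<<6)|0x2B=0x2B
Byte[15]=AF: continuation. acc=(acc<<6)|0x2F=0xAEF
Byte[16]=A6: continuation. acc=(acc<<6)|0x26=0x2BBE6
Completed: cp=U+2BBE6 (starts at byte 13)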